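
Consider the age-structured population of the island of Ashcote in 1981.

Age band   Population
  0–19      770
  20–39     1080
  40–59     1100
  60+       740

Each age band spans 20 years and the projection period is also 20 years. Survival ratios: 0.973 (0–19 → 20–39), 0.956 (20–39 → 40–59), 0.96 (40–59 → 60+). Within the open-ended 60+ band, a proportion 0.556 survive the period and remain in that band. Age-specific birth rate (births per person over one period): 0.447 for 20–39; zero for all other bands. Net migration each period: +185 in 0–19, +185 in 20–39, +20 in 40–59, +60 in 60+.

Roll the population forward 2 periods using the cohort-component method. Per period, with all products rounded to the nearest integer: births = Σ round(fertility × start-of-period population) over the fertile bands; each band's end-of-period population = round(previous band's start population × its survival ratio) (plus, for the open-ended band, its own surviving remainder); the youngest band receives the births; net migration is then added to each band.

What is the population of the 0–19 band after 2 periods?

602

— Period 1 —
Births: 1080 × 0.447 = 483
20–39: 770 × 0.973 = 749
40–59: 1080 × 0.956 = 1032
60+: 1100 × 0.96 + 740 × 0.556 = 1056 + 411 = 1467
Net migration: 0–19 + 185 → 668; 20–39 + 185 → 934; 40–59 + 20 → 1052; 60+ + 60 → 1527
→ [668, 934, 1052, 1527]
— Period 2 —
Births: 934 × 0.447 = 417
20–39: 668 × 0.973 = 650
40–59: 934 × 0.956 = 893
60+: 1052 × 0.96 + 1527 × 0.556 = 1010 + 849 = 1859
Net migration: 0–19 + 185 → 602; 20–39 + 185 → 835; 40–59 + 20 → 913; 60+ + 60 → 1919
→ [602, 835, 913, 1919]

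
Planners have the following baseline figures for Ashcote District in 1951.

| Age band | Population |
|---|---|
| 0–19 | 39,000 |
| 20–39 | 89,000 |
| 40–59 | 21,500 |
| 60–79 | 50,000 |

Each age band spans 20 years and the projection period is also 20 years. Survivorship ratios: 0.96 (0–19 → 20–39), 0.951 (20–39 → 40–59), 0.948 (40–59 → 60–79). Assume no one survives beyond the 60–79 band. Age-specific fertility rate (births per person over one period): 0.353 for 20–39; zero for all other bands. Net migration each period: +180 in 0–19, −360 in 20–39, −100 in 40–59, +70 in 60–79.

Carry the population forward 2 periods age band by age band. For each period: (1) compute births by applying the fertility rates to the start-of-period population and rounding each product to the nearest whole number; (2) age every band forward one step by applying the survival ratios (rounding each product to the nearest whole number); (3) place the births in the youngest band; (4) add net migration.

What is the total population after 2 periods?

— Period 1 —
Births: 89000 × 0.353 = 31417
20–39: 39000 × 0.96 = 37440
40–59: 89000 × 0.951 = 84639
60–79: 21500 × 0.948 = 20382
Net migration: 0–19 + 180 → 31597; 20–39 − 360 → 37080; 40–59 − 100 → 84539; 60–79 + 70 → 20452
Giving 31597 / 37080 / 84539 / 20452.
— Period 2 —
Births: 37080 × 0.353 = 13089
20–39: 31597 × 0.96 = 30333
40–59: 37080 × 0.951 = 35263
60–79: 84539 × 0.948 = 80143
Net migration: 0–19 + 180 → 13269; 20–39 − 360 → 29973; 40–59 − 100 → 35163; 60–79 + 70 → 80213
Giving 13269 / 29973 / 35163 / 80213.
Total after period 2: 13269 + 29973 + 35163 + 80213 = 158618

158618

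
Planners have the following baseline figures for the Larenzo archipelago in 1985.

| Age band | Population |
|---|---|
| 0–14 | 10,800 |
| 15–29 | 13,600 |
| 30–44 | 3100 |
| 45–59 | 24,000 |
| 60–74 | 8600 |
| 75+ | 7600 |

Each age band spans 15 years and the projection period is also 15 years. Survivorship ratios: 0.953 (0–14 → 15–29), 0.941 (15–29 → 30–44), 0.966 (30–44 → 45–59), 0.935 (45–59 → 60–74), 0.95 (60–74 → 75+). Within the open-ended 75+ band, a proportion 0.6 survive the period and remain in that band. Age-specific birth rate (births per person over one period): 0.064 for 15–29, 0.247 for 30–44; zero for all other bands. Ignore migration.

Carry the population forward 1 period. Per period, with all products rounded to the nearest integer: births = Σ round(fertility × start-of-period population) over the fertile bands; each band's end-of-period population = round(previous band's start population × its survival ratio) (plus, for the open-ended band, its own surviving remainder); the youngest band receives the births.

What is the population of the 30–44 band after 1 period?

12798

[period 1]
Births: 13600 × 0.064 = 870, 3100 × 0.247 = 766 → total 1636
15–29: 10800 × 0.953 = 10292
30–44: 13600 × 0.941 = 12798
45–59: 3100 × 0.966 = 2995
60–74: 24000 × 0.935 = 22440
75+: 8600 × 0.95 + 7600 × 0.6 = 8170 + 4560 = 12730
End of period: [1636, 10292, 12798, 2995, 22440, 12730]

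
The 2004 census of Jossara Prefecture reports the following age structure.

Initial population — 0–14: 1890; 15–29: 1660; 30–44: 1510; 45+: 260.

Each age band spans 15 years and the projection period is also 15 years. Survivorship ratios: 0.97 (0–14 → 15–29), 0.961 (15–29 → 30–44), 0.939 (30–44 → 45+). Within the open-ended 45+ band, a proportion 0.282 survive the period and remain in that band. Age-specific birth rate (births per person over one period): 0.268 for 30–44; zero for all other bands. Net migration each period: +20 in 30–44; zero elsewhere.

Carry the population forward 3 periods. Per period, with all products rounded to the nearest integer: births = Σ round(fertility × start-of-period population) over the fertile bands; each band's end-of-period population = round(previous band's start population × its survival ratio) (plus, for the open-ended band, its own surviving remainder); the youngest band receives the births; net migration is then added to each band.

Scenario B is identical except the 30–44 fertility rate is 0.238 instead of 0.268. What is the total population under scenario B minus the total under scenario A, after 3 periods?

-146

Let group 1 be 0–14 through group 4 = 45+.
After projecting period 1:
Births: 1510 × 0.268 = 405
Group 2: 1890 × 0.97 = 1833
Group 3: 1660 × 0.961 = 1595
Group 4: 1510 × 0.939 + 260 × 0.282 = 1418 + 73 = 1491
Net migration: Group 3 + 20 → 1615
Giving 405 / 1833 / 1615 / 1491.
After projecting period 2:
Births: 1615 × 0.268 = 433
Group 2: 405 × 0.97 = 393
Group 3: 1833 × 0.961 = 1762
Group 4: 1615 × 0.939 + 1491 × 0.282 = 1516 + 420 = 1936
Net migration: Group 3 + 20 → 1782
Giving 433 / 393 / 1782 / 1936.
After projecting period 3:
Births: 1782 × 0.268 = 478
Group 2: 433 × 0.97 = 420
Group 3: 393 × 0.961 = 378
Group 4: 1782 × 0.939 + 1936 × 0.282 = 1673 + 546 = 2219
Net migration: Group 3 + 20 → 398
Giving 478 / 420 / 398 / 2219.
Scenario A total after 3 periods: 3515
Scenario B projection —
After projecting period 1:
Births: 1510 × 0.238 = 359
Group 2: 1890 × 0.97 = 1833
Group 3: 1660 × 0.961 = 1595
Group 4: 1510 × 0.939 + 260 × 0.282 = 1418 + 73 = 1491
Net migration: Group 3 + 20 → 1615
Giving 359 / 1833 / 1615 / 1491.
After projecting period 2:
Births: 1615 × 0.238 = 384
Group 2: 359 × 0.97 = 348
Group 3: 1833 × 0.961 = 1762
Group 4: 1615 × 0.939 + 1491 × 0.282 = 1516 + 420 = 1936
Net migration: Group 3 + 20 → 1782
Giving 384 / 348 / 1782 / 1936.
After projecting period 3:
Births: 1782 × 0.238 = 424
Group 2: 384 × 0.97 = 372
Group 3: 348 × 0.961 = 334
Group 4: 1782 × 0.939 + 1936 × 0.282 = 1673 + 546 = 2219
Net migration: Group 3 + 20 → 354
Giving 424 / 372 / 354 / 2219.
Scenario B total after 3 periods: 3369
Difference B − A = 3369 − 3515 = -146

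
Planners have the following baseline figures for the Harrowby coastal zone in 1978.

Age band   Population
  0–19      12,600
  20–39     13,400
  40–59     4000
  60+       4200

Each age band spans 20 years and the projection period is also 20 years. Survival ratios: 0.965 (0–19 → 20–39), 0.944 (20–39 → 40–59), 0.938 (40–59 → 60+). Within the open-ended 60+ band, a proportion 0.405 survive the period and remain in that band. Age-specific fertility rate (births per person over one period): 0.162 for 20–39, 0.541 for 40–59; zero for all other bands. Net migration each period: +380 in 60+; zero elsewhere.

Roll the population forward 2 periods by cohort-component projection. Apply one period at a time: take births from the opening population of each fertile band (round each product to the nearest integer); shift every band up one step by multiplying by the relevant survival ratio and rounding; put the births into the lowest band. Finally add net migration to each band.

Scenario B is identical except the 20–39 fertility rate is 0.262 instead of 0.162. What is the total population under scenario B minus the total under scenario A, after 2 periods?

[period 1]
Births: 13400 × 0.162 = 2171  |  4000 × 0.541 = 2164 → total 4335
20–39: 12600 × 0.965 = 12159
40–59: 13400 × 0.944 = 12650
60+: 4000 × 0.938 + 4200 × 0.405 = 3752 + 1701 = 5453
Net migration: 60+ + 380 → 5833
→ [4335, 12159, 12650, 5833]
[period 2]
Births: 12159 × 0.162 = 1970  |  12650 × 0.541 = 6844 → total 8814
20–39: 4335 × 0.965 = 4183
40–59: 12159 × 0.944 = 11478
60+: 12650 × 0.938 + 5833 × 0.405 = 11866 + 2362 = 14228
Net migration: 60+ + 380 → 14608
→ [8814, 4183, 11478, 14608]
Scenario A total after 2 periods: 39083
Scenario B projection —
[period 1]
Births: 13400 × 0.262 = 3511  |  4000 × 0.541 = 2164 → total 5675
20–39: 12600 × 0.965 = 12159
40–59: 13400 × 0.944 = 12650
60+: 4000 × 0.938 + 4200 × 0.405 = 3752 + 1701 = 5453
Net migration: 60+ + 380 → 5833
→ [5675, 12159, 12650, 5833]
[period 2]
Births: 12159 × 0.262 = 3186  |  12650 × 0.541 = 6844 → total 10030
20–39: 5675 × 0.965 = 5476
40–59: 12159 × 0.944 = 11478
60+: 12650 × 0.938 + 5833 × 0.405 = 11866 + 2362 = 14228
Net migration: 60+ + 380 → 14608
→ [10030, 5476, 11478, 14608]
Scenario B total after 2 periods: 41592
Difference B − A = 41592 − 39083 = 2509

2509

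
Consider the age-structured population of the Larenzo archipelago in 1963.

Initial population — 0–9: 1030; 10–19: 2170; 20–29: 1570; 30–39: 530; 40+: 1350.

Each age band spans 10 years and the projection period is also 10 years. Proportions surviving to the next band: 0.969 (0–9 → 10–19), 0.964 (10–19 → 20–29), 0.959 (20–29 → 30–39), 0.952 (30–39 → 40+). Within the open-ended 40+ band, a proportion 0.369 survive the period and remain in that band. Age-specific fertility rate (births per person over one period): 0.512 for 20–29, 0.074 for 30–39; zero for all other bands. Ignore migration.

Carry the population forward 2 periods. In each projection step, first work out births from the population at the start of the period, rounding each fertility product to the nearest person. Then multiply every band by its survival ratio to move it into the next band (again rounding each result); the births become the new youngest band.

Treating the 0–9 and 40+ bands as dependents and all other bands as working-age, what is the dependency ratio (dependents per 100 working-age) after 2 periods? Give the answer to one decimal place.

78.9

Period 1.
Births: 1570 × 0.512 = 804  |  530 × 0.074 = 39 → total 843
10–19: 1030 × 0.969 = 998
20–29: 2170 × 0.964 = 2092
30–39: 1570 × 0.959 = 1506
40+: 530 × 0.952 + 1350 × 0.369 = 505 + 498 = 1003
Population now: 0–9=843, 10–19=998, 20–29=2092, 30–39=1506, 40+=1003
Period 2.
Births: 2092 × 0.512 = 1071  |  1506 × 0.074 = 111 → total 1182
10–19: 843 × 0.969 = 817
20–29: 998 × 0.964 = 962
30–39: 2092 × 0.959 = 2006
40+: 1506 × 0.952 + 1003 × 0.369 = 1434 + 370 = 1804
Population now: 0–9=1182, 10–19=817, 20–29=962, 30–39=2006, 40+=1804
Dependents (band 0–9 + band 40+) = 1182 + 1804 = 2986; working-age = 3785; ratio = 2986/3785 × 100 = 78.9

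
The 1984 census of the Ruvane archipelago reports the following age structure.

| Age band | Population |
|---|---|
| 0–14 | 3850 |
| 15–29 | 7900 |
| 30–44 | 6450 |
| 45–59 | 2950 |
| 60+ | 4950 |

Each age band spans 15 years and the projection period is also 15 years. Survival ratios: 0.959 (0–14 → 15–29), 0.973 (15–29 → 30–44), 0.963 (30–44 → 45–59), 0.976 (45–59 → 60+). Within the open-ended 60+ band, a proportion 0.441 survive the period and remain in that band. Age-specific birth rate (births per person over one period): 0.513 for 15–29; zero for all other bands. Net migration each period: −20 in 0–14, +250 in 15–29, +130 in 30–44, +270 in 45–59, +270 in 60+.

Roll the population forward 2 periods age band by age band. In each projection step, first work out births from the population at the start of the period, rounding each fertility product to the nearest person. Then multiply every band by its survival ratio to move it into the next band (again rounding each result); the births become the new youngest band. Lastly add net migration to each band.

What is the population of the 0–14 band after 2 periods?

[period 1]
Births: 7900 * 0.513 = 4053
15–29: 3850 * 0.959 = 3692
30–44: 7900 * 0.973 = 7687
45–59: 6450 * 0.963 = 6211
60+: 2950 * 0.976 + 4950 * 0.441 = 2879 + 2183 = 5062
Net migration: 0–14 − 20 → 4033; 15–29 + 250 → 3942; 30–44 + 130 → 7817; 45–59 + 270 → 6481; 60+ + 270 → 5332
Giving 4033 / 3942 / 7817 / 6481 / 5332.
[period 2]
Births: 3942 * 0.513 = 2022
15–29: 4033 * 0.959 = 3868
30–44: 3942 * 0.973 = 3836
45–59: 7817 * 0.963 = 7528
60+: 6481 * 0.976 + 5332 * 0.441 = 6325 + 2351 = 8676
Net migration: 0–14 − 20 → 2002; 15–29 + 250 → 4118; 30–44 + 130 → 3966; 45–59 + 270 → 7798; 60+ + 270 → 8946
Giving 2002 / 4118 / 3966 / 7798 / 8946.

2002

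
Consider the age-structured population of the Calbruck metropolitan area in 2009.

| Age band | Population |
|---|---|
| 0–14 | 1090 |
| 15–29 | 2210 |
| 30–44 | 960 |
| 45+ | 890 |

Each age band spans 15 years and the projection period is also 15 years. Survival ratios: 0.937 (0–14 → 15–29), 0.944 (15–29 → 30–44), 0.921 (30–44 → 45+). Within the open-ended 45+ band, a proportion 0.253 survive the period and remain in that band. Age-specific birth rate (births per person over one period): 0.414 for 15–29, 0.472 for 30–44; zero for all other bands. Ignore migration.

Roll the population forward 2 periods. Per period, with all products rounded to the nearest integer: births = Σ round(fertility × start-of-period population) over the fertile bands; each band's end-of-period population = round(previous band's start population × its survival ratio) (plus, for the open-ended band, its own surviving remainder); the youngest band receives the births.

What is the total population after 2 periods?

5856

Period 1.
Births: 2210 × 0.414 = 915, 960 × 0.472 = 453 → 1368
15–29: 1090 × 0.937 = 1021
30–44: 2210 × 0.944 = 2086
45+: 960 × 0.921 + 890 × 0.253 = 884 + 225 = 1109
End of period: [1368, 1021, 2086, 1109]
Period 2.
Births: 1021 × 0.414 = 423, 2086 × 0.472 = 985 → 1408
15–29: 1368 × 0.937 = 1282
30–44: 1021 × 0.944 = 964
45+: 2086 × 0.921 + 1109 × 0.253 = 1921 + 281 = 2202
End of period: [1408, 1282, 964, 2202]
Total after period 2: 1408 + 1282 + 964 + 2202 = 5856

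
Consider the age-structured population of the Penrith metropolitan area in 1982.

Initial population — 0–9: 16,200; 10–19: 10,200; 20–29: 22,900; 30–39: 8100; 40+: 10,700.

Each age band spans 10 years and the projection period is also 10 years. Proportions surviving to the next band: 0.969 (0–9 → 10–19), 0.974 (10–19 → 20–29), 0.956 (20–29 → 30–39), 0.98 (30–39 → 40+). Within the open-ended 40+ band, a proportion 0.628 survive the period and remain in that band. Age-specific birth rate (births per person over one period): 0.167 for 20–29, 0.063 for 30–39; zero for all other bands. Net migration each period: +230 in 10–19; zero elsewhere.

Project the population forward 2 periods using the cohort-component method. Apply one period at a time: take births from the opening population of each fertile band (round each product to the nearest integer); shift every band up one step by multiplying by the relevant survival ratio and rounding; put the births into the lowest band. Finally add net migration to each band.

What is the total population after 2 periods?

After projecting period 1:
Births: 22900 × 0.167 = 3824 ; 8100 × 0.063 = 510 ⇒ total 4334
10–19: 16200 × 0.969 = 15698
20–29: 10200 × 0.974 = 9935
30–39: 22900 × 0.956 = 21892
40+: 8100 × 0.98 + 10700 × 0.628 = 7938 + 6720 = 14658
Net migration: 10–19 + 230 → 15928
→ [4334, 15928, 9935, 21892, 14658]
After projecting period 2:
Births: 9935 × 0.167 = 1659 ; 21892 × 0.063 = 1379 ⇒ total 3038
10–19: 4334 × 0.969 = 4200
20–29: 15928 × 0.974 = 15514
30–39: 9935 × 0.956 = 9498
40+: 21892 × 0.98 + 14658 × 0.628 = 21454 + 9205 = 30659
Net migration: 10–19 + 230 → 4430
→ [3038, 4430, 15514, 9498, 30659]
Total after period 2: 3038 + 4430 + 15514 + 9498 + 30659 = 63139

63139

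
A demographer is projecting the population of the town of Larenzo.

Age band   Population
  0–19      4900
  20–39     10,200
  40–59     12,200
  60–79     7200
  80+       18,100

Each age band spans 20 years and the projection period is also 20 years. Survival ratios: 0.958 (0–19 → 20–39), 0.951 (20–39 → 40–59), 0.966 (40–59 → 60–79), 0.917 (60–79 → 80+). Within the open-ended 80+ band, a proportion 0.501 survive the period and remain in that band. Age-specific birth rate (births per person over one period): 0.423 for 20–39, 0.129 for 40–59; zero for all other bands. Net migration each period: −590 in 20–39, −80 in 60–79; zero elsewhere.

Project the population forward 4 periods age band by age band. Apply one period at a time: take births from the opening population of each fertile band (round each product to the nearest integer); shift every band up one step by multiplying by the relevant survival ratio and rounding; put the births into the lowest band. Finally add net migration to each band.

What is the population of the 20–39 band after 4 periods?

1939

Period 1.
Births: 10200 × 0.423 = 4315 ; 12200 × 0.129 = 1574 ⇒ total 5889
20–39: 4900 × 0.958 = 4694
40–59: 10200 × 0.951 = 9700
60–79: 12200 × 0.966 = 11785
80+: 7200 × 0.917 + 18100 × 0.501 = 6602 + 9068 = 15670
Net migration: 20–39 − 590 → 4104; 60–79 − 80 → 11705
Population now: 0–19=5889, 20–39=4104, 40–59=9700, 60–79=11705, 80+=15670
Period 2.
Births: 4104 × 0.423 = 1736 ; 9700 × 0.129 = 1251 ⇒ total 2987
20–39: 5889 × 0.958 = 5642
40–59: 4104 × 0.951 = 3903
60–79: 9700 × 0.966 = 9370
80+: 11705 × 0.917 + 15670 × 0.501 = 10733 + 7851 = 18584
Net migration: 20–39 − 590 → 5052; 60–79 − 80 → 9290
Population now: 0–19=2987, 20–39=5052, 40–59=3903, 60–79=9290, 80+=18584
Period 3.
Births: 5052 × 0.423 = 2137 ; 3903 × 0.129 = 503 ⇒ total 2640
20–39: 2987 × 0.958 = 2862
40–59: 5052 × 0.951 = 4804
60–79: 3903 × 0.966 = 3770
80+: 9290 × 0.917 + 18584 × 0.501 = 8519 + 9311 = 17830
Net migration: 20–39 − 590 → 2272; 60–79 − 80 → 3690
Population now: 0–19=2640, 20–39=2272, 40–59=4804, 60–79=3690, 80+=17830
Period 4.
Births: 2272 × 0.423 = 961 ; 4804 × 0.129 = 620 ⇒ total 1581
20–39: 2640 × 0.958 = 2529
40–59: 2272 × 0.951 = 2161
60–79: 4804 × 0.966 = 4641
80+: 3690 × 0.917 + 17830 × 0.501 = 3384 + 8933 = 12317
Net migration: 20–39 − 590 → 1939; 60–79 − 80 → 4561
Population now: 0–19=1581, 20–39=1939, 40–59=2161, 60–79=4561, 80+=12317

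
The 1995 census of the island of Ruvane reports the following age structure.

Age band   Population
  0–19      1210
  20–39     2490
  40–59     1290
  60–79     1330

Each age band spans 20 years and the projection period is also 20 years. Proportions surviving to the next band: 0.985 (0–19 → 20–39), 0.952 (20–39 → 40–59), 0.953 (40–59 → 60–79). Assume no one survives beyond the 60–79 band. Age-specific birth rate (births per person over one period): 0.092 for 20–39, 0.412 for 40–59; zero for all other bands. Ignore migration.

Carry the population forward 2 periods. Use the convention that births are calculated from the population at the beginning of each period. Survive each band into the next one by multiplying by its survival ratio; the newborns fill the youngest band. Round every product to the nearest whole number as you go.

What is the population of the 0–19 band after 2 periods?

1086

Let band 1 be 0–19 through band 4 = 60–79.
After projecting period 1:
Births: 2490 × 0.092 = 229, 1290 × 0.412 = 531 — total 760
Band 2: 1210 × 0.985 = 1192
Band 3: 2490 × 0.952 = 2370
Band 4: 1290 × 0.953 = 1229
Giving 760 / 1192 / 2370 / 1229.
After projecting period 2:
Births: 1192 × 0.092 = 110, 2370 × 0.412 = 976 — total 1086
Band 2: 760 × 0.985 = 749
Band 3: 1192 × 0.952 = 1135
Band 4: 2370 × 0.953 = 2259
Giving 1086 / 749 / 1135 / 2259.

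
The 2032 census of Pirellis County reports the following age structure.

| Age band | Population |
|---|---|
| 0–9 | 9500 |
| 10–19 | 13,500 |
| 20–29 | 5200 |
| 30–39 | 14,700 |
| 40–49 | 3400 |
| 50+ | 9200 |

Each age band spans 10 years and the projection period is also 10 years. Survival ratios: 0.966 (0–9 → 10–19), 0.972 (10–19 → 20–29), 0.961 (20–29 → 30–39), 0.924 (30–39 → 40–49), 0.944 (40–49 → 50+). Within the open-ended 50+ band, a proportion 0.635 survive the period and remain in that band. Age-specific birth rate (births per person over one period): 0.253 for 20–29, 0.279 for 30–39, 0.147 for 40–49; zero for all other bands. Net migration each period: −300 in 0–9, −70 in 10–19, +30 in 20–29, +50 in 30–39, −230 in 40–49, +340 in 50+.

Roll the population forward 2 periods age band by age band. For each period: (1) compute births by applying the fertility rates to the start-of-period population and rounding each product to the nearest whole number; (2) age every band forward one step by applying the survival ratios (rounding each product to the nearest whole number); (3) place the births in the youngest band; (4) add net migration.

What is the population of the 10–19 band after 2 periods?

Call the groups 1 to 6, youngest first.
After projecting period 1:
Births: 5200 × 0.253 = 1316 ; 14700 × 0.279 = 4101 ; 3400 × 0.147 = 500 → 5917
Group 2: 9500 × 0.966 = 9177
Group 3: 13500 × 0.972 = 13122
Group 4: 5200 × 0.961 = 4997
Group 5: 14700 × 0.924 = 13583
Group 6: 3400 × 0.944 + 9200 × 0.635 = 3210 + 5842 = 9052
Net migration: Group 1 − 300 → 5617; Group 2 − 70 → 9107; Group 3 + 30 → 13152; Group 4 + 50 → 5047; Group 5 − 230 → 13353; Group 6 + 340 → 9392
Population now: 0–9=5617, 10–19=9107, 20–29=13152, 30–39=5047, 40–49=13353, 50+=9392
After projecting period 2:
Births: 13152 × 0.253 = 3327 ; 5047 × 0.279 = 1408 ; 13353 × 0.147 = 1963 → 6698
Group 2: 5617 × 0.966 = 5426
Group 3: 9107 × 0.972 = 8852
Group 4: 13152 × 0.961 = 12639
Group 5: 5047 × 0.924 = 4663
Group 6: 13353 × 0.944 + 9392 × 0.635 = 12605 + 5964 = 18569
Net migration: Group 1 − 300 → 6398; Group 2 − 70 → 5356; Group 3 + 30 → 8882; Group 4 + 50 → 12689; Group 5 − 230 → 4433; Group 6 + 340 → 18909
Population now: 0–9=6398, 10–19=5356, 20–29=8882, 30–39=12689, 40–49=4433, 50+=18909

5356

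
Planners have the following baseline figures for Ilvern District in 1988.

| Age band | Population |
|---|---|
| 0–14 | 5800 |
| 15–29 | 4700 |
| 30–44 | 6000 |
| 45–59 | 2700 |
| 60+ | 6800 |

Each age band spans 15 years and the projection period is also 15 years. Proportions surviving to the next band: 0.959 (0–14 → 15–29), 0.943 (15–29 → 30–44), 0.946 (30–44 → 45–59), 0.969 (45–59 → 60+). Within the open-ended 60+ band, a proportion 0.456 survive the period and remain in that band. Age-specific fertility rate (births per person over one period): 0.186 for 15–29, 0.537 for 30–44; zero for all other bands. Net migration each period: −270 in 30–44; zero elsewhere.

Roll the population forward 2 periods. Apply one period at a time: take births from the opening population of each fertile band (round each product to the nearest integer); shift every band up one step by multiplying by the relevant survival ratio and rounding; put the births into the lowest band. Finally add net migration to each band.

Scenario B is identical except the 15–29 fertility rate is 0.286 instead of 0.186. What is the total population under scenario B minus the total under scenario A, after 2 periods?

After projecting period 1:
Births: 4700 × 0.186 = 874  |  6000 × 0.537 = 3222 — total 4096
15–29: 5800 × 0.959 = 5562
30–44: 4700 × 0.943 = 4432
45–59: 6000 × 0.946 = 5676
60+: 2700 × 0.969 + 6800 × 0.456 = 2616 + 3101 = 5717
Net migration: 30–44 − 270 → 4162
→ [4096, 5562, 4162, 5676, 5717]
After projecting period 2:
Births: 5562 × 0.186 = 1035  |  4162 × 0.537 = 2235 — total 3270
15–29: 4096 × 0.959 = 3928
30–44: 5562 × 0.943 = 5245
45–59: 4162 × 0.946 = 3937
60+: 5676 × 0.969 + 5717 × 0.456 = 5500 + 2607 = 8107
Net migration: 30–44 − 270 → 4975
→ [3270, 3928, 4975, 3937, 8107]
Scenario A total after 2 periods: 24217
Scenario B projection —
After projecting period 1:
Births: 4700 × 0.286 = 1344  |  6000 × 0.537 = 3222 — total 4566
15–29: 5800 × 0.959 = 5562
30–44: 4700 × 0.943 = 4432
45–59: 6000 × 0.946 = 5676
60+: 2700 × 0.969 + 6800 × 0.456 = 2616 + 3101 = 5717
Net migration: 30–44 − 270 → 4162
→ [4566, 5562, 4162, 5676, 5717]
After projecting period 2:
Births: 5562 × 0.286 = 1591  |  4162 × 0.537 = 2235 — total 3826
15–29: 4566 × 0.959 = 4379
30–44: 5562 × 0.943 = 5245
45–59: 4162 × 0.946 = 3937
60+: 5676 × 0.969 + 5717 × 0.456 = 5500 + 2607 = 8107
Net migration: 30–44 − 270 → 4975
→ [3826, 4379, 4975, 3937, 8107]
Scenario B total after 2 periods: 25224
Difference B − A = 25224 − 24217 = 1007

1007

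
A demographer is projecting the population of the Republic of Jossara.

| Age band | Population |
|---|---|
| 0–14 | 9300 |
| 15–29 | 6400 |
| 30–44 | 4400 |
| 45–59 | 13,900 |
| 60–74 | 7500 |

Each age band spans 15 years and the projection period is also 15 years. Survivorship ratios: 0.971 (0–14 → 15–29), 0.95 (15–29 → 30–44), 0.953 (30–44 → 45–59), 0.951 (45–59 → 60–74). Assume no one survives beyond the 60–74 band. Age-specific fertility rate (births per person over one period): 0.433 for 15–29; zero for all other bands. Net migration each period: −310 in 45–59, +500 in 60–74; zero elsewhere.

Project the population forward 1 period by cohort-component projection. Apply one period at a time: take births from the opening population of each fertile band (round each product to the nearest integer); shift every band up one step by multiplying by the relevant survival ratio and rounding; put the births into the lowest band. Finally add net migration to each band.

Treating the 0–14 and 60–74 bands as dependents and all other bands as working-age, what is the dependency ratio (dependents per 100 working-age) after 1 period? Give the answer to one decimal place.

86.8

After projecting period 1:
Births: 6400 × 0.433 = 2771
15–29: 9300 × 0.971 = 9030
30–44: 6400 × 0.95 = 6080
45–59: 4400 × 0.953 = 4193
60–74: 13900 × 0.951 = 13219
Net migration: 45–59 − 310 → 3883; 60–74 + 500 → 13719
Giving 2771 / 9030 / 6080 / 3883 / 13719.
Dependents (band 0–14 + band 60–74) = 2771 + 13719 = 16490; working-age = 18993; ratio = 16490/18993 × 100 = 86.8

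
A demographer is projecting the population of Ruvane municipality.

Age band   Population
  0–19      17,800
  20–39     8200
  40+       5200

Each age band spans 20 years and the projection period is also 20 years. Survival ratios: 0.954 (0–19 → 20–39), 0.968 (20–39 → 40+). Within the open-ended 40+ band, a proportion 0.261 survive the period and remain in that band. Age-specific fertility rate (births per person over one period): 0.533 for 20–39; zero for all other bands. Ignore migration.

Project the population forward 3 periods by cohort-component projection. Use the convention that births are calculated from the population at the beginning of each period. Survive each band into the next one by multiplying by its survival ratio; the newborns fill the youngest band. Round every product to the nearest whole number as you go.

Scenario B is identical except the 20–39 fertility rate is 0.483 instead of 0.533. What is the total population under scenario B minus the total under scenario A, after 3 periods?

Period 1:
Births: 8200 × 0.533 = 4371
20–39: 17800 × 0.954 = 16981
40+: 8200 × 0.968 + 5200 × 0.261 = 7938 + 1357 = 9295
Population now: 0–19=4371, 20–39=16981, 40+=9295
Period 2:
Births: 16981 × 0.533 = 9051
20–39: 4371 × 0.954 = 4170
40+: 16981 × 0.968 + 9295 × 0.261 = 16438 + 2426 = 18864
Population now: 0–19=9051, 20–39=4170, 40+=18864
Period 3:
Births: 4170 × 0.533 = 2223
20–39: 9051 × 0.954 = 8635
40+: 4170 × 0.968 + 18864 × 0.261 = 4037 + 4924 = 8961
Population now: 0–19=2223, 20–39=8635, 40+=8961
Scenario A total after 3 periods: 19819
Scenario B projection —
Period 1:
Births: 8200 × 0.483 = 3961
20–39: 17800 × 0.954 = 16981
40+: 8200 × 0.968 + 5200 × 0.261 = 7938 + 1357 = 9295
Population now: 0–19=3961, 20–39=16981, 40+=9295
Period 2:
Births: 16981 × 0.483 = 8202
20–39: 3961 × 0.954 = 3779
40+: 16981 × 0.968 + 9295 × 0.261 = 16438 + 2426 = 18864
Population now: 0–19=8202, 20–39=3779, 40+=18864
Period 3:
Births: 3779 × 0.483 = 1825
20–39: 8202 × 0.954 = 7825
40+: 3779 × 0.968 + 18864 × 0.261 = 3658 + 4924 = 8582
Population now: 0–19=1825, 20–39=7825, 40+=8582
Scenario B total after 3 periods: 18232
Difference B − A = 18232 − 19819 = -1587

-1587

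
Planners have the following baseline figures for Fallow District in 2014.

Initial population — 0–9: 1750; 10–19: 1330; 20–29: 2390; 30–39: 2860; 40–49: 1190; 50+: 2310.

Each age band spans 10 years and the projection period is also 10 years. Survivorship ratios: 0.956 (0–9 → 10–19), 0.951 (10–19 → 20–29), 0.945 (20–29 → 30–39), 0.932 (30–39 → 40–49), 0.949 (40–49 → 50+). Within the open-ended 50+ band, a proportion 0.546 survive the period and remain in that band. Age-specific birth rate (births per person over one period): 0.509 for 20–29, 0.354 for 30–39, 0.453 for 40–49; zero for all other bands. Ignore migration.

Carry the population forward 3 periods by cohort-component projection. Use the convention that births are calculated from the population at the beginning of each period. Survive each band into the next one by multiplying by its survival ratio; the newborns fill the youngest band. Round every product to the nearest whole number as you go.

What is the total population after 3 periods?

13947

After projecting period 1:
Births: 2390 * 0.509 = 1217 ; 2860 * 0.354 = 1012 ; 1190 * 0.453 = 539 ⇒ total 2768
10–19: 1750 * 0.956 = 1673
20–29: 1330 * 0.951 = 1265
30–39: 2390 * 0.945 = 2259
40–49: 2860 * 0.932 = 2666
50+: 1190 * 0.949 + 2310 * 0.546 = 1129 + 1261 = 2390
Population now: 0–9=2768, 10–19=1673, 20–29=1265, 30–39=2259, 40–49=2666, 50+=2390
After projecting period 2:
Births: 1265 * 0.509 = 644 ; 2259 * 0.354 = 800 ; 2666 * 0.453 = 1208 ⇒ total 2652
10–19: 2768 * 0.956 = 2646
20–29: 1673 * 0.951 = 1591
30–39: 1265 * 0.945 = 1195
40–49: 2259 * 0.932 = 2105
50+: 2666 * 0.949 + 2390 * 0.546 = 2530 + 1305 = 3835
Population now: 0–9=2652, 10–19=2646, 20–29=1591, 30–39=1195, 40–49=2105, 50+=3835
After projecting period 3:
Births: 1591 * 0.509 = 810 ; 1195 * 0.354 = 423 ; 2105 * 0.453 = 954 ⇒ total 2187
10–19: 2652 * 0.956 = 2535
20–29: 2646 * 0.951 = 2516
30–39: 1591 * 0.945 = 1503
40–49: 1195 * 0.932 = 1114
50+: 2105 * 0.949 + 3835 * 0.546 = 1998 + 2094 = 4092
Population now: 0–9=2187, 10–19=2535, 20–29=2516, 30–39=1503, 40–49=1114, 50+=4092
Total after period 3: 2187 + 2535 + 2516 + 1503 + 1114 + 4092 = 13947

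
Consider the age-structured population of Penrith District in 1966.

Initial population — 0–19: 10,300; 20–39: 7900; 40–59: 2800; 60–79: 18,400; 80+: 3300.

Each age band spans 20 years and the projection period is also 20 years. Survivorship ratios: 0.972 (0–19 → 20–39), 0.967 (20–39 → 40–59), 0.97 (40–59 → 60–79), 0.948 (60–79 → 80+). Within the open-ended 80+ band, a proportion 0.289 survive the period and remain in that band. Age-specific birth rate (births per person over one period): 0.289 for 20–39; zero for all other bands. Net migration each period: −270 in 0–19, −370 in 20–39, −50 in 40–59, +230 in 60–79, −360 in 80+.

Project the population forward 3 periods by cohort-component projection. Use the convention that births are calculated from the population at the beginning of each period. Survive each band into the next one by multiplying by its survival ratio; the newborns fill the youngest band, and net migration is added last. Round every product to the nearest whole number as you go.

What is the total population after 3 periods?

Call the groups 1 to 5, youngest first.
Period 1.
Births: 7900 × 0.289 = 2283
Group 2: 10300 × 0.972 = 10012
Group 3: 7900 × 0.967 = 7639
Group 4: 2800 × 0.97 = 2716
Group 5: 18400 × 0.948 + 3300 × 0.289 = 17443 + 954 = 18397
Net migration: Group 1 − 270 → 2013; Group 2 − 370 → 9642; Group 3 − 50 → 7589; Group 4 + 230 → 2946; Group 5 − 360 → 18037
Giving 2013 / 9642 / 7589 / 2946 / 18037.
Period 2.
Births: 9642 × 0.289 = 2787
Group 2: 2013 × 0.972 = 1957
Group 3: 9642 × 0.967 = 9324
Group 4: 7589 × 0.97 = 7361
Group 5: 2946 × 0.948 + 18037 × 0.289 = 2793 + 5213 = 8006
Net migration: Group 1 − 270 → 2517; Group 2 − 370 → 1587; Group 3 − 50 → 9274; Group 4 + 230 → 7591; Group 5 − 360 → 7646
Giving 2517 / 1587 / 9274 / 7591 / 7646.
Period 3.
Births: 1587 × 0.289 = 459
Group 2: 2517 × 0.972 = 2447
Group 3: 1587 × 0.967 = 1535
Group 4: 9274 × 0.97 = 8996
Group 5: 7591 × 0.948 + 7646 × 0.289 = 7196 + 2210 = 9406
Net migration: Group 1 − 270 → 189; Group 2 − 370 → 2077; Group 3 − 50 → 1485; Group 4 + 230 → 9226; Group 5 − 360 → 9046
Giving 189 / 2077 / 1485 / 9226 / 9046.
Total after period 3: 189 + 2077 + 1485 + 9226 + 9046 = 22023

22023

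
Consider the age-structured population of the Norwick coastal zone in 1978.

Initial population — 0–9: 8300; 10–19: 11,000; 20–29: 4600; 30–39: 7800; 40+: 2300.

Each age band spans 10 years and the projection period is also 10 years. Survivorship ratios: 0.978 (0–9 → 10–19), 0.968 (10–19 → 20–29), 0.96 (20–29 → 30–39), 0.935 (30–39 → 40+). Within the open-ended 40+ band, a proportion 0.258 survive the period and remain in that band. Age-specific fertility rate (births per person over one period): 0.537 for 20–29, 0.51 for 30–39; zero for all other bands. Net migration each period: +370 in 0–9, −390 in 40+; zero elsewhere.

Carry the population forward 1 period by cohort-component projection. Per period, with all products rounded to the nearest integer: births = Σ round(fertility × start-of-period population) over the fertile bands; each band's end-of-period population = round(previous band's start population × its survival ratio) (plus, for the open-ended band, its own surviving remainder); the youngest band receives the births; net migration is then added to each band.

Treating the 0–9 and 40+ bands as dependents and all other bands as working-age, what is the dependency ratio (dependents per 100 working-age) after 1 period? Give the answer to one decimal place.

Call the groups 1 to 5, youngest first.
After projecting period 1:
Births: 4600 × 0.537 = 2470  |  7800 × 0.51 = 3978 → 6448
Group 2: 8300 × 0.978 = 8117
Group 3: 11000 × 0.968 = 10648
Group 4: 4600 × 0.96 = 4416
Group 5: 7800 × 0.935 + 2300 × 0.258 = 7293 + 593 = 7886
Net migration: Group 1 + 370 → 6818; Group 5 − 390 → 7496
Population now: 0–9=6818, 10–19=8117, 20–29=10648, 30–39=4416, 40+=7496
Dependents (band 0–9 + band 40+) = 6818 + 7496 = 14314; working-age = 23181; ratio = 14314/23181 × 100 = 61.7

61.7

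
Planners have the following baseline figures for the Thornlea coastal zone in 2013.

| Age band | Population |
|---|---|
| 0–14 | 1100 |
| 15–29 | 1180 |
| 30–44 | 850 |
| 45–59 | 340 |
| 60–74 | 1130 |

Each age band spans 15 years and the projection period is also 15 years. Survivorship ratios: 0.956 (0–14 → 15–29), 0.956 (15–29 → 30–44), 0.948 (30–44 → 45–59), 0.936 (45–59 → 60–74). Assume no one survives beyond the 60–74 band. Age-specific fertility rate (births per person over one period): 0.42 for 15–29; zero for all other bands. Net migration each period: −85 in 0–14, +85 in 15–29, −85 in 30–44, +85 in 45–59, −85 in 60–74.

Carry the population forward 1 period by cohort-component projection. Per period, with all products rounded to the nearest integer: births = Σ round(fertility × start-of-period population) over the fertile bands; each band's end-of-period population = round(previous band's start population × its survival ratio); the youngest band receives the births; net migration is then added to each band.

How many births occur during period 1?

— Period 1 —
Births: 1180 × 0.42 = 496
15–29: 1100 × 0.956 = 1052
30–44: 1180 × 0.956 = 1128
45–59: 850 × 0.948 = 806
60–74: 340 × 0.936 = 318
Net migration: 0–14 − 85 → 411; 15–29 + 85 → 1137; 30–44 − 85 → 1043; 45–59 + 85 → 891; 60–74 − 85 → 233
End of period: [411, 1137, 1043, 891, 233]

496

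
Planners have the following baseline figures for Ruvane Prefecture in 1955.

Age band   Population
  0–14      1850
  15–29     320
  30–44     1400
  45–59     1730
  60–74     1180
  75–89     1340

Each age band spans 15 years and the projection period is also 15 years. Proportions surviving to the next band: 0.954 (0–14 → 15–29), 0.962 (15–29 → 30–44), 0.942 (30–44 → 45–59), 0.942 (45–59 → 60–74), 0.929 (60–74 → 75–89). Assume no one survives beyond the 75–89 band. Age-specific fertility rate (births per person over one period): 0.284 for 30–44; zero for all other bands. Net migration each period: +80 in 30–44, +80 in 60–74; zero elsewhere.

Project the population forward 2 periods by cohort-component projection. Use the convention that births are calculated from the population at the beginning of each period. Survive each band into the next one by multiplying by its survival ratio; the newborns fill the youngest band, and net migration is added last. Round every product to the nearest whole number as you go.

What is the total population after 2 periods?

5544

(Groups numbered youngest = 1 to oldest = 6.)
[period 1]
Births: 1400 * 0.284 = 398
Group 2: 1850 * 0.954 = 1765
Group 3: 320 * 0.962 = 308
Group 4: 1400 * 0.942 = 1319
Group 5: 1730 * 0.942 = 1630
Group 6: 1180 * 0.929 = 1096
Net migration: Group 3 + 80 → 388; Group 5 + 80 → 1710
Giving 398 / 1765 / 388 / 1319 / 1710 / 1096.
[period 2]
Births: 388 * 0.284 = 110
Group 2: 398 * 0.954 = 380
Group 3: 1765 * 0.962 = 1698
Group 4: 388 * 0.942 = 365
Group 5: 1319 * 0.942 = 1242
Group 6: 1710 * 0.929 = 1589
Net migration: Group 3 + 80 → 1778; Group 5 + 80 → 1322
Giving 110 / 380 / 1778 / 365 / 1322 / 1589.
Total after period 2: 110 + 380 + 1778 + 365 + 1322 + 1589 = 5544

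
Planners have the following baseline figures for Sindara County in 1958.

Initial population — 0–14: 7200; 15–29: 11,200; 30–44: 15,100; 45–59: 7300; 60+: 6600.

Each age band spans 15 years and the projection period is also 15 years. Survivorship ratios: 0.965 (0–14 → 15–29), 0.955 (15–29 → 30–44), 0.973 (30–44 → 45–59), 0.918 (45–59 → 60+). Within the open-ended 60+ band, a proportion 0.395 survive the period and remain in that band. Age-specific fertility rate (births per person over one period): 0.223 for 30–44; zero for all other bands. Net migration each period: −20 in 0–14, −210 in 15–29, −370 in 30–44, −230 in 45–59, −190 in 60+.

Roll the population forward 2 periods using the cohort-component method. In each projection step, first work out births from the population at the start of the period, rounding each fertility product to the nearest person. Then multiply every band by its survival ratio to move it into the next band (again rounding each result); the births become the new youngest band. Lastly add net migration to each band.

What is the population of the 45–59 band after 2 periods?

9817

(Bands numbered youngest = 1 to oldest = 5.)
After projecting period 1:
Births: 15100 × 0.223 = 3367
Band 2: 7200 × 0.965 = 6948
Band 3: 11200 × 0.955 = 10696
Band 4: 15100 × 0.973 = 14692
Band 5: 7300 × 0.918 + 6600 × 0.395 = 6701 + 2607 = 9308
Net migration: Band 1 − 20 → 3347; Band 2 − 210 → 6738; Band 3 − 370 → 10326; Band 4 − 230 → 14462; Band 5 − 190 → 9118
End of period: [3347, 6738, 10326, 14462, 9118]
After projecting period 2:
Births: 10326 × 0.223 = 2303
Band 2: 3347 × 0.965 = 3230
Band 3: 6738 × 0.955 = 6435
Band 4: 10326 × 0.973 = 10047
Band 5: 14462 × 0.918 + 9118 × 0.395 = 13276 + 3602 = 16878
Net migration: Band 1 − 20 → 2283; Band 2 − 210 → 3020; Band 3 − 370 → 6065; Band 4 − 230 → 9817; Band 5 − 190 → 16688
End of period: [2283, 3020, 6065, 9817, 16688]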